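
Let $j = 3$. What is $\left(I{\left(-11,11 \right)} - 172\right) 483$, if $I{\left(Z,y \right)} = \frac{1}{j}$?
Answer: $-82915$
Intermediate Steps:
$I{\left(Z,y \right)} = \frac{1}{3}$
$\left(I{\left(-11,11 \right)} - 172\right) 483 = \left(\frac{1}{3} - 172\right) 483 = \left(- \frac{515}{3}\right) 483 = -82915$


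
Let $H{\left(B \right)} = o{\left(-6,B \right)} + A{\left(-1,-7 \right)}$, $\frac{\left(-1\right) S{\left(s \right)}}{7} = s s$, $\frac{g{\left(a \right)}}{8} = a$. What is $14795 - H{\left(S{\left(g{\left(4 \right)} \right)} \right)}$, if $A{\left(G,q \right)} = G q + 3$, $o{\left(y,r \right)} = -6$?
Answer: $14791$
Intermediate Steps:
$g{\left(a \right)} = 8 a$
$A{\left(G,q \right)} = 3 + G q$
$S{\left(s \right)} = - 7 s^{2}$ ($S{\left(s \right)} = - 7 s s = - 7 s^{2}$)
$H{\left(B \right)} = 4$ ($H{\left(B \right)} = -6 + \left(3 - -7\right) = -6 + \left(3 + 7\right) = -6 + 10 = 4$)
$14795 - H{\left(S{\left(g{\left(4 \right)} \right)} \right)} = 14795 - 4 = 14791$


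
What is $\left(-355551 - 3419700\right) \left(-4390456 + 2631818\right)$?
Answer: $6639299868138$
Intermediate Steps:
$\left(-355551 - 3419700\right) \left(-4390456 + 2631818\right) = \left(-3775251\right) \left(-1758638\right) = 6639299868138$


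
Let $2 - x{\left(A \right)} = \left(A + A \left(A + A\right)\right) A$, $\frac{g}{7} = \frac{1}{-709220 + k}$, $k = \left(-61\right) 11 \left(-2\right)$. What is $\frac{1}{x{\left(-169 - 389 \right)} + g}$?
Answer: $\frac{707878}{245754615450829} \approx 2.8804 \cdot 10^{-9}$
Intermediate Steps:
$k = 1342$ ($k = \left(-671\right) \left(-2\right) = 1342$)
$g = - \frac{7}{707878}$ ($g = \frac{7}{-709220 + 1342} = \frac{7}{-707878} = 7 \left(- \frac{1}{707878}\right) = - \frac{7}{707878} \approx -9.8887 \cdot 10^{-6}$)
$x{\left(A \right)} = 2 - A \left(A + 2 A^{2}\right)$ ($x{\left(A \right)} = 2 - \left(A + A \left(A + A\right)\right) A = 2 - \left(A + A 2 A\right) A = 2 - \left(A + 2 A^{2}\right) A = 2 - A \left(A + 2 A^{2}\right)$)
$\frac{1}{x{\left(-169 - 389 \right)} + g} = \frac{1}{\left(2 - \left(-169 - 389\right)^{2} - 2 \left(-169 - 389\right)^{3}\right) - \frac{7}{707878}} = \frac{1}{\left(2 - \left(-558\right)^{2} - 2 \left(-558\right)^{3}\right) - \frac{7}{707878}} = \frac{1}{\left(2 - 311364 - -347482224\right) - \frac{7}{707878}} = \frac{1}{\left(2 - 311364 + 347482224\right) - \frac{7}{707878}} = \frac{1}{347170862 - \frac{7}{707878}} = \frac{1}{\frac{245754615450829}{707878}} = \frac{707878}{245754615450829}$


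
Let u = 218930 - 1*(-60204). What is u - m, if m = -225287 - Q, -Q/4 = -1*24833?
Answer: 603753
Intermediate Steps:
u = 279134 (u = 218930 + 60204 = 279134)
Q = 99332 (Q = -(-4)*24833 = -4*(-24833) = 99332)
m = -324619 (m = -225287 - 1*99332 = -225287 - 99332 = -324619)
u - m = 279134 - 1*(-324619) = 279134 + 324619 = 603753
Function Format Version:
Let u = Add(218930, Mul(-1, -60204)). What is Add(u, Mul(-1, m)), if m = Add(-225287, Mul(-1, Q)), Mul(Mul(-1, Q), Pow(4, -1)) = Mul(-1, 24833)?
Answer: 603753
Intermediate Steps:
u = 279134 (u = Add(218930, 60204) = 279134)
Q = 99332 (Q = Mul(-4, Mul(-1, 24833)) = Mul(-4, -24833) = 99332)
m = -324619 (m = Add(-225287, Mul(-1, 99332)) = Add(-225287, -99332) = -324619)
Add(u, Mul(-1, m)) = Add(279134, Mul(-1, -324619)) = Add(279134, 324619) = 603753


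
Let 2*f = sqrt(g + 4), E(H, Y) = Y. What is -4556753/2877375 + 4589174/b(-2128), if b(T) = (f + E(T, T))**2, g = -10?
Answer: (-14859892007545*I - 19393540768*sqrt(6))/(2877375*(4256*sqrt(6) + 9056765*I)) ≈ -0.57023 + 0.0011665*I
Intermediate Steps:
f = I*sqrt(6)/2 (f = sqrt(-10 + 4)/2 = sqrt(-6)/2 = (I*sqrt(6))/2 = I*sqrt(6)/2 ≈ 1.2247*I)
b(T) = (T + I*sqrt(6)/2)**2 (b(T) = (I*sqrt(6)/2 + T)**2 = (T + I*sqrt(6)/2)**2)
-4556753/2877375 + 4589174/b(-2128) = -4556753/2877375 + 4589174/(((2*(-2128) + I*sqrt(6))**2/4)) = -4556753*1/2877375 + 4589174/(((-4256 + I*sqrt(6))**2/4)) = -4556753/2877375 + 4589174*(4/(-4256 + I*sqrt(6))**2) = -4556753/2877375 + 18356696/(-4256 + I*sqrt(6))**2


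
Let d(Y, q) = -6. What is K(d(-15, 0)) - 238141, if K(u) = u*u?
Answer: -238105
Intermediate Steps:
K(u) = u**2
K(d(-15, 0)) - 238141 = (-6)**2 - 238141 = 36 - 238141 = -238105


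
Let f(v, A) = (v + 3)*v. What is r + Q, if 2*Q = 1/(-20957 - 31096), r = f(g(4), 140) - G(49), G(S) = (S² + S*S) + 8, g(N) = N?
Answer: -497834893/104106 ≈ -4782.0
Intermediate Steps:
f(v, A) = v*(3 + v) (f(v, A) = (3 + v)*v = v*(3 + v))
G(S) = 8 + 2*S² (G(S) = (S² + S²) + 8 = 2*S² + 8 = 8 + 2*S²)
r = -4782 (r = 4*(3 + 4) - (8 + 2*49²) = 4*7 - (8 + 2*2401) = 28 - (8 + 4802) = 28 - 1*4810 = 28 - 4810 = -4782)
Q = -1/104106 (Q = 1/(2*(-20957 - 31096)) = (½)/(-52053) = (½)*(-1/52053) = -1/104106 ≈ -9.6056e-6)
r + Q = -4782 - 1/104106 = -497834893/104106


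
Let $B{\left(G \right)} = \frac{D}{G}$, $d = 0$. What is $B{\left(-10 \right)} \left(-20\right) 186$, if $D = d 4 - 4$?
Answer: $-1488$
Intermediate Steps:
$D = -4$ ($D = 0 \cdot 4 - 4 = 0 - 4 = -4$)
$B{\left(G \right)} = - \frac{4}{G}$
$B{\left(-10 \right)} \left(-20\right) 186 = - \frac{4}{-10} \left(-20\right) 186 = \left(-4\right) \left(- \frac{1}{10}\right) \left(-20\right) 186 = \frac{2}{5} \left(-20\right) 186 = \left(-8\right) 186 = -1488$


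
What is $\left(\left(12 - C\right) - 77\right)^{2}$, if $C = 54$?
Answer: $14161$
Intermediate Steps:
$\left(\left(12 - C\right) - 77\right)^{2} = \left(\left(12 - 54\right) - 77\right)^{2} = \left(-42 - 77\right)^{2} = \left(-119\right)^{2} = 14161$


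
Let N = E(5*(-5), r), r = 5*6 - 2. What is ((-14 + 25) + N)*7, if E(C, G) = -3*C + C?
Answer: 427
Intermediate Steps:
r = 28 (r = 30 - 2 = 28)
E(C, G) = -2*C
N = 50 (N = -10*(-5) = -2*(-25) = 50)
((-14 + 25) + N)*7 = ((-14 + 25) + 50)*7 = (11 + 50)*7 = 61*7 = 427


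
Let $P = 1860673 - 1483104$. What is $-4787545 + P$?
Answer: $-4409976$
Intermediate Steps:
$P = 377569$
$-4787545 + P = -4787545 + 377569 = -4409976$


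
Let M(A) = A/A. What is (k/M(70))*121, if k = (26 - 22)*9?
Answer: 4356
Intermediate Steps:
M(A) = 1
k = 36 (k = 4*9 = 36)
(k/M(70))*121 = (36/1)*121 = (36*1)*121 = 36*121 = 4356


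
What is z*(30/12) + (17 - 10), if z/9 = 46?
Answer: 1042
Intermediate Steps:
z = 414 (z = 9*46 = 414)
z*(30/12) + (17 - 10) = 414*(30/12) + (17 - 10) = 414*(30*(1/12)) + 7 = 414*(5/2) + 7 = 1035 + 7 = 1042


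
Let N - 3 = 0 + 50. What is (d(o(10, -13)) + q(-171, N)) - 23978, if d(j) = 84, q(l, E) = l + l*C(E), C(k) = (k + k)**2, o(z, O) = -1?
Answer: -1945421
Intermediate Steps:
N = 53 (N = 3 + (0 + 50) = 3 + 50 = 53)
C(k) = 4*k**2 (C(k) = (2*k)**2 = 4*k**2)
q(l, E) = l + 4*l*E**2 (q(l, E) = l + l*(4*E**2) = l + 4*l*E**2)
(d(o(10, -13)) + q(-171, N)) - 23978 = (84 - 171*(1 + 4*53**2)) - 23978 = (84 - 171*(1 + 4*2809)) - 23978 = (84 - 171*(1 + 11236)) - 23978 = (84 - 171*11237) - 23978 = (84 - 1921527) - 23978 = -1921443 - 23978 = -1945421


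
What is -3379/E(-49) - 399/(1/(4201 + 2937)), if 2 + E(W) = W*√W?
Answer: -335083031728/117653 - 1158997*I/117653 ≈ -2.8481e+6 - 9.851*I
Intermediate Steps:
E(W) = -2 + W^(3/2) (E(W) = -2 + W*√W = -2 + W^(3/2))
-3379/E(-49) - 399/(1/(4201 + 2937)) = -3379/(-2 + (-49)^(3/2)) - 399/(1/(4201 + 2937)) = -3379*(-2 + 343*I)/117653 - 399/(1/7138) = -3379*(-2 + 343*I)/117653 - 399/1/7138 = -3379*(-2 + 343*I)/117653 - 399*7138 = -3379*(-2 + 343*I)/117653 - 2848062 = -2848062 - 3379*(-2 + 343*I)/117653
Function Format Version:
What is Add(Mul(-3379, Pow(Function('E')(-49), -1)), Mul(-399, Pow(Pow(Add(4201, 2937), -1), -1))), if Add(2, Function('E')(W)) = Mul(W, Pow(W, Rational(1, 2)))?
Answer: Add(Rational(-335083031728, 117653), Mul(Rational(-1158997, 117653), I)) ≈ Add(-2.8481e+6, Mul(-9.8510, I))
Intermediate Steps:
Function('E')(W) = Add(-2, Pow(W, Rational(3, 2))) (Function('E')(W) = Add(-2, Mul(W, Pow(W, Rational(1, 2)))) = Add(-2, Pow(W, Rational(3, 2))))
Add(Mul(-3379, Pow(Function('E')(-49), -1)), Mul(-399, Pow(Pow(Add(4201, 2937), -1), -1))) = Add(Mul(-3379, Pow(Add(-2, Pow(-49, Rational(3, 2))), -1)), Mul(-399, Pow(Pow(Add(4201, 2937), -1), -1))) = Add(Mul(-3379, Pow(Add(-2, Mul(-343, I)), -1)), Mul(-399, Pow(Pow(7138, -1), -1))) = Add(Mul(-3379, Mul(Rational(1, 117653), Add(-2, Mul(343, I)))), Mul(-399, Pow(Rational(1, 7138), -1))) = Add(Mul(Rational(-3379, 117653), Add(-2, Mul(343, I))), Mul(-399, 7138)) = Add(Mul(Rational(-3379, 117653), Add(-2, Mul(343, I))), -2848062) = Add(-2848062, Mul(Rational(-3379, 117653), Add(-2, Mul(343, I))))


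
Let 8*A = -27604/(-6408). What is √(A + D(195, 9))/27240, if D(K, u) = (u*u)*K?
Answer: √18016770269/29092320 ≈ 0.0046138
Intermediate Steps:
D(K, u) = K*u² (D(K, u) = u²*K = K*u²)
A = 6901/12816 (A = (-27604/(-6408))/8 = (-27604*(-1/6408))/8 = (⅛)*(6901/1602) = 6901/12816 ≈ 0.53847)
√(A + D(195, 9))/27240 = √(6901/12816 + 195*9²)/27240 = √(6901/12816 + 195*81)*(1/27240) = √(6901/12816 + 15795)*(1/27240) = √(202435621/12816)*(1/27240) = (√18016770269/1068)*(1/27240) = √18016770269/29092320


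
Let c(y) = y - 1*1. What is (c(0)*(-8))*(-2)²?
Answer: 32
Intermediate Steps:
c(y) = -1 + y (c(y) = y - 1 = -1 + y)
(c(0)*(-8))*(-2)² = ((-1 + 0)*(-8))*(-2)² = -1*(-8)*4 = 8*4 = 32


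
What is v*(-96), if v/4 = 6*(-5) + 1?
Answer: 11136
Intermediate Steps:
v = -116 (v = 4*(6*(-5) + 1) = 4*(-30 + 1) = 4*(-29) = -116)
v*(-96) = -116*(-96) = 11136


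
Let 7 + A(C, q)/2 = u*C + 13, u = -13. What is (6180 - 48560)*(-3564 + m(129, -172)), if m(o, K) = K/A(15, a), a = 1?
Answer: 28543353800/189 ≈ 1.5102e+8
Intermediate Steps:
A(C, q) = 12 - 26*C (A(C, q) = -14 + 2*(-13*C + 13) = -14 + 2*(13 - 13*C) = -14 + (26 - 26*C) = 12 - 26*C)
m(o, K) = -K/378 (m(o, K) = K/(12 - 26*15) = K/(12 - 390) = K/(-378) = K*(-1/378) = -K/378)
(6180 - 48560)*(-3564 + m(129, -172)) = (6180 - 48560)*(-3564 - 1/378*(-172)) = -42380*(-3564 + 86/189) = -42380*(-673510/189) = 28543353800/189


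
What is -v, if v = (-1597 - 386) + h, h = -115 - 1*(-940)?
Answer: 1158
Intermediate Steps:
h = 825 (h = -115 + 940 = 825)
v = -1158 (v = (-1597 - 386) + 825 = -1983 + 825 = -1158)
-v = -1*(-1158) = 1158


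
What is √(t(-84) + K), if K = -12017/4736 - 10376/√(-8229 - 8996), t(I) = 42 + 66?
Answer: √(438652339293350 + 12527447828480*I*√689)/2039440 ≈ 10.892 + 3.6292*I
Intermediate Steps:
t(I) = 108
K = -12017/4736 + 10376*I*√689/3445 (K = -12017*1/4736 - 10376*(-I*√689/3445) = -12017/4736 - 10376*(-I*√689/3445) = -12017/4736 - (-10376)*I*√689/3445 = -12017/4736 + 10376*I*√689/3445 ≈ -2.5374 + 79.059*I)
√(t(-84) + K) = √(108 + (-12017/4736 + 10376*I*√689/3445)) = √(499471/4736 + 10376*I*√689/3445)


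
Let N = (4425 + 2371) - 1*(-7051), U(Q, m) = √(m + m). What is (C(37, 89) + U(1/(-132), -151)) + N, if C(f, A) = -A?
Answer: 13758 + I*√302 ≈ 13758.0 + 17.378*I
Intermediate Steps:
U(Q, m) = √2*√m (U(Q, m) = √(2*m) = √2*√m)
N = 13847 (N = 6796 + 7051 = 13847)
(C(37, 89) + U(1/(-132), -151)) + N = (-1*89 + √2*√(-151)) + 13847 = (-89 + √2*(I*√151)) + 13847 = (-89 + I*√302) + 13847 = 13758 + I*√302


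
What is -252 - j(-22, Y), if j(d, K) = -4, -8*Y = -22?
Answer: -248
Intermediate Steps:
Y = 11/4 (Y = -1/8*(-22) = 11/4 ≈ 2.7500)
-252 - j(-22, Y) = -252 - 1*(-4) = -252 + 4 = -248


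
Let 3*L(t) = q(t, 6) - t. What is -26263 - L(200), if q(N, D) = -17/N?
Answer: -5239261/200 ≈ -26196.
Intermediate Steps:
L(t) = -17/(3*t) - t/3 (L(t) = (-17/t - t)/3 = (-t - 17/t)/3 = -17/(3*t) - t/3)
-26263 - L(200) = -26263 - (-17 - 1*200²)/(3*200) = -26263 - (-17 - 1*40000)/(3*200) = -26263 - (-17 - 40000)/(3*200) = -26263 - (-40017)/(3*200) = -26263 - 1*(-13339/200) = -26263 + 13339/200 = -5239261/200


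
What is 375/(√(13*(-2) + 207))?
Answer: 375*√181/181 ≈ 27.874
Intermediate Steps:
375/(√(13*(-2) + 207)) = 375/(√(-26 + 207)) = 375/(√181) = 375*(√181/181) = 375*√181/181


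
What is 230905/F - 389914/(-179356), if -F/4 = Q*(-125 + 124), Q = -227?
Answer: -10265038817/40713812 ≈ -252.13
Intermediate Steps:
F = -908 (F = -(-908)*(-125 + 124) = -(-908)*(-1) = -4*227 = -908)
230905/F - 389914/(-179356) = 230905/(-908) - 389914/(-179356) = 230905*(-1/908) - 389914*(-1/179356) = -230905/908 + 194957/89678 = -10265038817/40713812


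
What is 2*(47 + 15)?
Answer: 124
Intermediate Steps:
2*(47 + 15) = 2*62 = 124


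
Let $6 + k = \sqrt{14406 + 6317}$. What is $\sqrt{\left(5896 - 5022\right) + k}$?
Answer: $\sqrt{868 + \sqrt{20723}} \approx 31.811$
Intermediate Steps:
$k = -6 + \sqrt{20723}$ ($k = -6 + \sqrt{14406 + 6317} = -6 + \sqrt{20723} \approx 137.95$)
$\sqrt{\left(5896 - 5022\right) + k} = \sqrt{\left(5896 - 5022\right) - \left(6 - \sqrt{20723}\right)} = \sqrt{874 - \left(6 - \sqrt{20723}\right)} = \sqrt{868 + \sqrt{20723}}$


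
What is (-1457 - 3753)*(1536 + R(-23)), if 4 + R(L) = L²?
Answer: -10737810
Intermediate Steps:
R(L) = -4 + L²
(-1457 - 3753)*(1536 + R(-23)) = (-1457 - 3753)*(1536 + (-4 + (-23)²)) = -5210*(1536 + (-4 + 529)) = -5210*(1536 + 525) = -5210*2061 = -10737810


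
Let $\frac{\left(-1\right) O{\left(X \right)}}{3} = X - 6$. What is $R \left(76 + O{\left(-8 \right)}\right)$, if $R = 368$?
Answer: $43424$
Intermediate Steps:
$O{\left(X \right)} = 18 - 3 X$ ($O{\left(X \right)} = - 3 \left(X - 6\right) = - 3 \left(-6 + X\right) = 18 - 3 X$)
$R \left(76 + O{\left(-8 \right)}\right) = 368 \left(76 + \left(18 - -24\right)\right) = 368 \left(76 + \left(18 + 24\right)\right) = 368 \left(76 + 42\right) = 368 \cdot 118 = 43424$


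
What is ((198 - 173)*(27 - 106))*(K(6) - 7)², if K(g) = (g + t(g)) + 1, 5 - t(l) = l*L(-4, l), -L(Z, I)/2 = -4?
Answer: -3651775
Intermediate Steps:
L(Z, I) = 8 (L(Z, I) = -2*(-4) = 8)
t(l) = 5 - 8*l (t(l) = 5 - l*8 = 5 - 8*l)
K(g) = 6 - 7*g (K(g) = (g + (5 - 8*g)) + 1 = (5 - 7*g) + 1 = 6 - 7*g)
((198 - 173)*(27 - 106))*(K(6) - 7)² = ((198 - 173)*(27 - 106))*((6 - 7*6) - 7)² = (25*(-79))*((6 - 42) - 7)² = -1975*(-36 - 7)² = -1975*(-43)² = -1975*1849 = -3651775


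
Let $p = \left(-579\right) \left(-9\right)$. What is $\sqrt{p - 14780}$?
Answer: $i \sqrt{9569} \approx 97.821 i$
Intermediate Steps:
$p = 5211$
$\sqrt{p - 14780} = \sqrt{5211 - 14780} = \sqrt{-9569} = i \sqrt{9569}$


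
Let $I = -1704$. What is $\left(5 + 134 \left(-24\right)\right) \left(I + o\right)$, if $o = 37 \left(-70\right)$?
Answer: $13788034$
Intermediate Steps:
$o = -2590$
$\left(5 + 134 \left(-24\right)\right) \left(I + o\right) = \left(5 + 134 \left(-24\right)\right) \left(-1704 - 2590\right) = \left(5 - 3216\right) \left(-4294\right) = \left(-3211\right) \left(-4294\right) = 13788034$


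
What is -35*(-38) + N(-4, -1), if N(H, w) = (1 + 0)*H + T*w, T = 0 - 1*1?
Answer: 1327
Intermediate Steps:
T = -1 (T = 0 - 1 = -1)
N(H, w) = H - w (N(H, w) = (1 + 0)*H - w = 1*H - w = H - w)
-35*(-38) + N(-4, -1) = -35*(-38) + (-4 - 1*(-1)) = 1330 + (-4 + 1) = 1330 - 3 = 1327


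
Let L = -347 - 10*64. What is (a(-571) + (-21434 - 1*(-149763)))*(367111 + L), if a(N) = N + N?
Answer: 46566213188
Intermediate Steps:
a(N) = 2*N
L = -987 (L = -347 - 640 = -987)
(a(-571) + (-21434 - 1*(-149763)))*(367111 + L) = (2*(-571) + (-21434 - 1*(-149763)))*(367111 - 987) = (-1142 + (-21434 + 149763))*366124 = (-1142 + 128329)*366124 = 127187*366124 = 46566213188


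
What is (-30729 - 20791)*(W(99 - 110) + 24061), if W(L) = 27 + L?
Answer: -1240447040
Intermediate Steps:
(-30729 - 20791)*(W(99 - 110) + 24061) = (-30729 - 20791)*((27 + (99 - 110)) + 24061) = -51520*((27 - 11) + 24061) = -51520*(16 + 24061) = -51520*24077 = -1240447040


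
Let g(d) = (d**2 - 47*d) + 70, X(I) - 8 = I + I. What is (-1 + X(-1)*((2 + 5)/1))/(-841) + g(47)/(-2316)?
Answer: -76913/973878 ≈ -0.078976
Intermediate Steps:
X(I) = 8 + 2*I (X(I) = 8 + (I + I) = 8 + 2*I)
g(d) = 70 + d**2 - 47*d
(-1 + X(-1)*((2 + 5)/1))/(-841) + g(47)/(-2316) = (-1 + (8 + 2*(-1))*((2 + 5)/1))/(-841) + (70 + 47**2 - 47*47)/(-2316) = (-1 + (8 - 2)*(7*1))*(-1/841) + (70 + 2209 - 2209)*(-1/2316) = (-1 + 6*7)*(-1/841) + 70*(-1/2316) = (-1 + 42)*(-1/841) - 35/1158 = 41*(-1/841) - 35/1158 = -41/841 - 35/1158 = -76913/973878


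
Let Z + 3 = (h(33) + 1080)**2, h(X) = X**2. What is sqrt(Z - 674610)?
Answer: 6*sqrt(111943) ≈ 2007.5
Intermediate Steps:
Z = 4704558 (Z = -3 + (33**2 + 1080)**2 = -3 + (1089 + 1080)**2 = -3 + 2169**2 = -3 + 4704561 = 4704558)
sqrt(Z - 674610) = sqrt(4704558 - 674610) = sqrt(4029948) = 6*sqrt(111943)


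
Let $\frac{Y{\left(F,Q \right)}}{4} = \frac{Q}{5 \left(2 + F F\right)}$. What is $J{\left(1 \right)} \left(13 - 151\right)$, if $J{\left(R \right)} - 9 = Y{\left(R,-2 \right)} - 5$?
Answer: $- \frac{2392}{5} \approx -478.4$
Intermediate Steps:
$Y{\left(F,Q \right)} = \frac{4 Q}{10 + 5 F^{2}}$ ($Y{\left(F,Q \right)} = 4 \frac{Q}{5 \left(2 + F F\right)} = 4 \frac{Q}{5 \left(2 + F^{2}\right)} = 4 \frac{Q}{10 + 5 F^{2}} = \frac{4 Q}{10 + 5 F^{2}}$)
$J{\left(R \right)} = 4 - \frac{8}{5 \left(2 + R^{2}\right)}$ ($J{\left(R \right)} = 9 + \left(\frac{4}{5} \left(-2\right) \frac{1}{2 + R^{2}} - 5\right) = 9 - \left(5 + \frac{8}{5 \left(2 + R^{2}\right)}\right) = 4 - \frac{8}{5 \left(2 + R^{2}\right)}$)
$J{\left(1 \right)} \left(13 - 151\right) = \frac{4 \left(8 + 5 \cdot 1^{2}\right)}{5 \left(2 + 1^{2}\right)} \left(13 - 151\right) = \frac{4 \left(8 + 5 \cdot 1\right)}{5 \left(2 + 1\right)} \left(-138\right) = \frac{4 \left(8 + 5\right)}{5 \cdot 3} \left(-138\right) = \frac{4}{5} \cdot \frac{1}{3} \cdot 13 \left(-138\right) = \frac{52}{15} \left(-138\right) = - \frac{2392}{5}$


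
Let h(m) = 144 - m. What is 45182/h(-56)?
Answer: 22591/100 ≈ 225.91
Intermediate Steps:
45182/h(-56) = 45182/(144 - 1*(-56)) = 45182/(144 + 56) = 45182/200 = 45182*(1/200) = 22591/100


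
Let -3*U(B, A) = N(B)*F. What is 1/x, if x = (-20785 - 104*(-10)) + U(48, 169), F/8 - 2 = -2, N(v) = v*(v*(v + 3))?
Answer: -1/19745 ≈ -5.0646e-5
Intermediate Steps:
N(v) = v²*(3 + v) (N(v) = v*(v*(3 + v)) = v²*(3 + v))
F = 0 (F = 16 + 8*(-2) = 16 - 16 = 0)
U(B, A) = 0 (U(B, A) = -B²*(3 + B)*0/3 = -⅓*0 = 0)
x = -19745 (x = (-20785 - 104*(-10)) + 0 = (-20785 + 1040) + 0 = -19745 + 0 = -19745)
1/x = 1/(-19745) = -1/19745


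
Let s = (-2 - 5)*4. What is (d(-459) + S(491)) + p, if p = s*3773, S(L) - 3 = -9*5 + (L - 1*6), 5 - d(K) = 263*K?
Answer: 15521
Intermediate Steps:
s = -28 (s = -7*4 = -28)
d(K) = 5 - 263*K
S(L) = -48 + L (S(L) = 3 + (-9*5 + (L - 1*6)) = 3 + (-45 + (L - 6)) = 3 + (-45 + (-6 + L)) = 3 + (-51 + L) = -48 + L)
p = -105644 (p = -28*3773 = -105644)
(d(-459) + S(491)) + p = ((5 - 263*(-459)) + (-48 + 491)) - 105644 = ((5 + 120717) + 443) - 105644 = (120722 + 443) - 105644 = 121165 - 105644 = 15521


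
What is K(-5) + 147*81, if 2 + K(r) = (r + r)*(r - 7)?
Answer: 12025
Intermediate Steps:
K(r) = -2 + 2*r*(-7 + r) (K(r) = -2 + (r + r)*(r - 7) = -2 + (2*r)*(-7 + r) = -2 + 2*r*(-7 + r))
K(-5) + 147*81 = (-2 - 14*(-5) + 2*(-5)²) + 147*81 = (-2 + 70 + 2*25) + 11907 = (-2 + 70 + 50) + 11907 = 118 + 11907 = 12025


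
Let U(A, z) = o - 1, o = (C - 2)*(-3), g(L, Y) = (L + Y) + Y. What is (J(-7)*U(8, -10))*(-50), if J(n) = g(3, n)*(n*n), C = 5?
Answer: -269500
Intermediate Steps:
g(L, Y) = L + 2*Y
o = -9 (o = (5 - 2)*(-3) = 3*(-3) = -9)
J(n) = n**2*(3 + 2*n) (J(n) = (3 + 2*n)*(n*n) = (3 + 2*n)*n**2 = n**2*(3 + 2*n))
U(A, z) = -10 (U(A, z) = -9 - 1 = -10)
(J(-7)*U(8, -10))*(-50) = (((-7)**2*(3 + 2*(-7)))*(-10))*(-50) = ((49*(3 - 14))*(-10))*(-50) = ((49*(-11))*(-10))*(-50) = -539*(-10)*(-50) = 5390*(-50) = -269500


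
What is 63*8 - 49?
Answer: 455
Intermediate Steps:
63*8 - 49 = 504 - 49 = 455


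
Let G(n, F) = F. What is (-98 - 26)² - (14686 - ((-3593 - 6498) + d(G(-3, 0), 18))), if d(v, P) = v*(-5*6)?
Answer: -9401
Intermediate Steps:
d(v, P) = -30*v (d(v, P) = v*(-30) = -30*v)
(-98 - 26)² - (14686 - ((-3593 - 6498) + d(G(-3, 0), 18))) = (-98 - 26)² - (14686 - ((-3593 - 6498) - 30*0)) = (-124)² - (14686 - (-10091 + 0)) = 15376 - (14686 - 1*(-10091)) = 15376 - (14686 + 10091) = 15376 - 1*24777 = 15376 - 24777 = -9401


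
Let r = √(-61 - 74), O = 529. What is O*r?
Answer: 1587*I*√15 ≈ 6146.4*I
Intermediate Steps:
r = 3*I*√15 (r = √(-135) = 3*I*√15 ≈ 11.619*I)
O*r = 529*(3*I*√15) = 1587*I*√15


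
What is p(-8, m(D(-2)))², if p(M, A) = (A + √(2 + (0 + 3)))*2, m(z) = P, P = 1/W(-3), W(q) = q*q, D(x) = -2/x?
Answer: 1624/81 + 8*√5/9 ≈ 22.037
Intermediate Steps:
W(q) = q²
P = ⅑ (P = 1/((-3)²) = 1/9 = ⅑ ≈ 0.11111)
m(z) = ⅑
p(M, A) = 2*A + 2*√5 (p(M, A) = (A + √(2 + 3))*2 = (A + √5)*2 = 2*A + 2*√5)
p(-8, m(D(-2)))² = (2*(⅑) + 2*√5)² = (2/9 + 2*√5)²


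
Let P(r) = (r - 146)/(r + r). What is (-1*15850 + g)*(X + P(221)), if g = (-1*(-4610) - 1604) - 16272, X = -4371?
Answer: 28124702106/221 ≈ 1.2726e+8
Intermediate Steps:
P(r) = (-146 + r)/(2*r) (P(r) = (-146 + r)/((2*r)) = (-146 + r)*(1/(2*r)) = (-146 + r)/(2*r))
g = -13266 (g = (4610 - 1604) - 16272 = 3006 - 16272 = -13266)
(-1*15850 + g)*(X + P(221)) = (-1*15850 - 13266)*(-4371 + (½)*(-146 + 221)/221) = (-15850 - 13266)*(-4371 + (½)*(1/221)*75) = -29116*(-4371 + 75/442) = -29116*(-1931907/442) = 28124702106/221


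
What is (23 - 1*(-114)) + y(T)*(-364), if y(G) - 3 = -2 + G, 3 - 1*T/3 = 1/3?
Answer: -3139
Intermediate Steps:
T = 8 (T = 9 - 3/3 = 9 - 3*⅓ = 9 - 1 = 8)
y(G) = 1 + G (y(G) = 3 + (-2 + G) = 1 + G)
(23 - 1*(-114)) + y(T)*(-364) = (23 - 1*(-114)) + (1 + 8)*(-364) = (23 + 114) + 9*(-364) = 137 - 3276 = -3139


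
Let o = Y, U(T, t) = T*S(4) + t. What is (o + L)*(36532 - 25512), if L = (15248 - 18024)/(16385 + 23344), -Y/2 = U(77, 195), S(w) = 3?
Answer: -19634092720/2091 ≈ -9.3898e+6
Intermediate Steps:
U(T, t) = t + 3*T (U(T, t) = T*3 + t = 3*T + t = t + 3*T)
Y = -852 (Y = -2*(195 + 3*77) = -2*(195 + 231) = -2*426 = -852)
L = -2776/39729 ≈ -0.069873
o = -852
(o + L)*(36532 - 25512) = (-852 - 2776/39729)*(36532 - 25512) = -33851884/39729*11020 = -19634092720/2091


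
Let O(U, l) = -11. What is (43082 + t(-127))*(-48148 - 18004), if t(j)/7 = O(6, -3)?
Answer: -2844866760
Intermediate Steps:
t(j) = -77 (t(j) = 7*(-11) = -77)
(43082 + t(-127))*(-48148 - 18004) = (43082 - 77)*(-48148 - 18004) = 43005*(-66152) = -2844866760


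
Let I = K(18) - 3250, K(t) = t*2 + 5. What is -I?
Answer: 3209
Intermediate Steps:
K(t) = 5 + 2*t (K(t) = 2*t + 5 = 5 + 2*t)
I = -3209 (I = (5 + 2*18) - 3250 = (5 + 36) - 3250 = 41 - 3250 = -3209)
-I = -1*(-3209) = 3209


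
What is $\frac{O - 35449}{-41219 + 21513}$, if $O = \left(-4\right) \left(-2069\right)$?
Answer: $\frac{27173}{19706} \approx 1.3789$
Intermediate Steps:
$O = 8276$
$\frac{O - 35449}{-41219 + 21513} = \frac{8276 - 35449}{-41219 + 21513} = - \frac{27173}{-19706} = \left(-27173\right) \left(- \frac{1}{19706}\right) = \frac{27173}{19706}$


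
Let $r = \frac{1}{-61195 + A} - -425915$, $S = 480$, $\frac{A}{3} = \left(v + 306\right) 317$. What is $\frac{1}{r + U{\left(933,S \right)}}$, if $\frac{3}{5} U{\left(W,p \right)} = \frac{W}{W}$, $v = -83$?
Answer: $\frac{452634}{192784364503} \approx 2.3479 \cdot 10^{-6}$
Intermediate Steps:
$A = 212073$ ($A = 3 \left(-83 + 306\right) 317 = 3 \cdot 223 \cdot 317 = 3 \cdot 70691 = 212073$)
$U{\left(W,p \right)} = \frac{5}{3}$ ($U{\left(W,p \right)} = \frac{5 \frac{W}{W}}{3} = \frac{5}{3} \cdot 1 = \frac{5}{3}$)
$r = \frac{64261203371}{150878}$ ($r = \frac{1}{-61195 + 212073} - -425915 = \frac{1}{150878} + 425915 = \frac{64261203371}{150878} \approx 4.2592 \cdot 10^{5}$)
$\frac{1}{r + U{\left(933,S \right)}} = \frac{1}{\frac{64261203371}{150878} + \frac{5}{3}} = \frac{1}{\frac{192784364503}{452634}} = \frac{452634}{192784364503}$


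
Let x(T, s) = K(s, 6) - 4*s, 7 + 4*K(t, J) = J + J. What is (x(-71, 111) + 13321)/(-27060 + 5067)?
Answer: -17171/29324 ≈ -0.58556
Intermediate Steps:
K(t, J) = -7/4 + J/2 (K(t, J) = -7/4 + (J + J)/4 = -7/4 + (2*J)/4 = -7/4 + J/2)
x(T, s) = 5/4 - 4*s (x(T, s) = (-7/4 + (1/2)*6) - 4*s = (-7/4 + 3) - 4*s = 5/4 - 4*s)
(x(-71, 111) + 13321)/(-27060 + 5067) = ((5/4 - 4*111) + 13321)/(-27060 + 5067) = ((5/4 - 444) + 13321)/(-21993) = (-1771/4 + 13321)*(-1/21993) = (51513/4)*(-1/21993) = -17171/29324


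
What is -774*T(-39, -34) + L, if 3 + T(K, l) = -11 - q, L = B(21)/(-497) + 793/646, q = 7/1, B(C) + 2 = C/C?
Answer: 5218936515/321062 ≈ 16255.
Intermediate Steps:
B(C) = -1 (B(C) = -2 + C/C = -2 + 1 = -1)
q = 7 (q = 7*1 = 7)
L = 394767/321062 (L = -1/(-497) + 793/646 = -1*(-1/497) + 793*(1/646) = 1/497 + 793/646 = 394767/321062 ≈ 1.2296)
T(K, l) = -21 (T(K, l) = -3 + (-11 - 1*7) = -3 + (-11 - 7) = -3 - 18 = -21)
-774*T(-39, -34) + L = -774*(-21) + 394767/321062 = 16254 + 394767/321062 = 5218936515/321062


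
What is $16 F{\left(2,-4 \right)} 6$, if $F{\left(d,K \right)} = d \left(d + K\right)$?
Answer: $-384$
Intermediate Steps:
$F{\left(d,K \right)} = d \left(K + d\right)$
$16 F{\left(2,-4 \right)} 6 = 16 \cdot 2 \left(-4 + 2\right) 6 = 16 \cdot 2 \left(-2\right) 6 = 16 \left(-4\right) 6 = \left(-64\right) 6 = -384$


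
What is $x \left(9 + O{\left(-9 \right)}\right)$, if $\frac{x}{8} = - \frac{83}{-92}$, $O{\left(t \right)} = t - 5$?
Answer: $- \frac{830}{23} \approx -36.087$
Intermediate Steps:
$O{\left(t \right)} = -5 + t$ ($O{\left(t \right)} = t - 5 = -5 + t$)
$x = \frac{166}{23}$ ($x = 8 \left(- \frac{83}{-92}\right) = 8 \left(\left(-83\right) \left(- \frac{1}{92}\right)\right) = 8 \cdot \frac{83}{92} = \frac{166}{23} \approx 7.2174$)
$x \left(9 + O{\left(-9 \right)}\right) = \frac{166 \left(9 - 14\right)}{23} = \frac{166}{23} \left(-5\right) = - \frac{830}{23}$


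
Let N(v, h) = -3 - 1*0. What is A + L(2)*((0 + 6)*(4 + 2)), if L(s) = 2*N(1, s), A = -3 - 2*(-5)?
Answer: -209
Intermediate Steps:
N(v, h) = -3 (N(v, h) = -3 + 0 = -3)
A = 7 (A = -3 + 10 = 7)
L(s) = -6 (L(s) = 2*(-3) = -6)
A + L(2)*((0 + 6)*(4 + 2)) = 7 - 6*(0 + 6)*(4 + 2) = 7 - 36*6 = 7 - 6*36 = 7 - 216 = -209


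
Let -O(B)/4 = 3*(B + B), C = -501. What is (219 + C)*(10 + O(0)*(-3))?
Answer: -2820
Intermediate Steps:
O(B) = -24*B (O(B) = -12*(B + B) = -12*2*B = -24*B)
(219 + C)*(10 + O(0)*(-3)) = (219 - 501)*(10 - 24*0*(-3)) = -282*(10 + 0*(-3)) = -282*(10 + 0) = -282*10 = -2820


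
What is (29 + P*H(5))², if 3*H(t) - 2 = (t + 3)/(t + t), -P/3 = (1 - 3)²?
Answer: 7921/25 ≈ 316.84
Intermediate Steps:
P = -12 (P = -3*(1 - 3)² = -3*(-2)² = -3*4 = -12)
H(t) = ⅔ + (3 + t)/(6*t) (H(t) = ⅔ + ((t + 3)/(t + t))/3 = ⅔ + ((3 + t)/((2*t)))/3 = ⅔ + ((3 + t)*(1/(2*t)))/3 = ⅔ + ((3 + t)/(2*t))/3 = ⅔ + (3 + t)/(6*t))
(29 + P*H(5))² = (29 - 2*(3 + 5*5)/5)² = (29 - 2*(3 + 25)/5)² = (29 - 2*28/5)² = (29 - 12*14/15)² = (29 - 56/5)² = (89/5)² = 7921/25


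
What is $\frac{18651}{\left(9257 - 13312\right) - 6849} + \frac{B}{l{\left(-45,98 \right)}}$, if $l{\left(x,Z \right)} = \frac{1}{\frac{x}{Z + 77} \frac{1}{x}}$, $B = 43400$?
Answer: $\frac{2685541}{10904} \approx 246.29$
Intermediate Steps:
$l{\left(x,Z \right)} = 77 + Z$ ($l{\left(x,Z \right)} = \frac{1}{\frac{x}{77 + Z} \frac{1}{x}} = \frac{1}{\frac{1}{77 + Z}} = 77 + Z$)
$\frac{18651}{\left(9257 - 13312\right) - 6849} + \frac{B}{l{\left(-45,98 \right)}} = \frac{18651}{\left(9257 - 13312\right) - 6849} + \frac{43400}{77 + 98} = \frac{18651}{-4055 - 6849} + \frac{43400}{175} = \frac{18651}{-10904} + 43400 \cdot \frac{1}{175} = 18651 \left(- \frac{1}{10904}\right) + 248 = - \frac{18651}{10904} + 248 = \frac{2685541}{10904}$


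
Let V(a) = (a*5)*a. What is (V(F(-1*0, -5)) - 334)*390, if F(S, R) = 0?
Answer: -130260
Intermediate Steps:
V(a) = 5*a² (V(a) = (5*a)*a = 5*a²)
(V(F(-1*0, -5)) - 334)*390 = (5*0² - 334)*390 = (5*0 - 334)*390 = (0 - 334)*390 = -334*390 = -130260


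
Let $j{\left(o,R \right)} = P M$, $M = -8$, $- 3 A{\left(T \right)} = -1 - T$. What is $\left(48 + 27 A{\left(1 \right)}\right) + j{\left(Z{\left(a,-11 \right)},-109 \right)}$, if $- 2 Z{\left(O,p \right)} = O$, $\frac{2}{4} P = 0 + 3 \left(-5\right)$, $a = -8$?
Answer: $306$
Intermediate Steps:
$A{\left(T \right)} = \frac{1}{3} + \frac{T}{3}$ ($A{\left(T \right)} = - \frac{-1 - T}{3} = \frac{1}{3} + \frac{T}{3}$)
$P = -30$ ($P = 2 \left(0 + 3 \left(-5\right)\right) = 2 \left(0 - 15\right) = 2 \left(-15\right) = -30$)
$Z{\left(O,p \right)} = - \frac{O}{2}$
$j{\left(o,R \right)} = 240$ ($j{\left(o,R \right)} = \left(-30\right) \left(-8\right) = 240$)
$\left(48 + 27 A{\left(1 \right)}\right) + j{\left(Z{\left(a,-11 \right)},-109 \right)} = \left(48 + 27 \left(\frac{1}{3} + \frac{1}{3} \cdot 1\right)\right) + 240 = \left(48 + 27 \left(\frac{1}{3} + \frac{1}{3}\right)\right) + 240 = \left(48 + 27 \cdot \frac{2}{3}\right) + 240 = \left(48 + 18\right) + 240 = 66 + 240 = 306$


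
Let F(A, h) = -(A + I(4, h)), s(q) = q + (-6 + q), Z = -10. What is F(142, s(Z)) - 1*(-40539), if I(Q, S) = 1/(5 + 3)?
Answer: 323175/8 ≈ 40397.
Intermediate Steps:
I(Q, S) = ⅛ (I(Q, S) = 1/8 = ⅛)
s(q) = -6 + 2*q
F(A, h) = -⅛ - A (F(A, h) = -(A + ⅛) = -(⅛ + A) = -⅛ - A)
F(142, s(Z)) - 1*(-40539) = (-⅛ - 1*142) - 1*(-40539) = (-⅛ - 142) + 40539 = -1137/8 + 40539 = 323175/8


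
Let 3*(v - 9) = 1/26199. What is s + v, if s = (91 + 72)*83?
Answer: 1064046187/78597 ≈ 13538.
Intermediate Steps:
s = 13529 (s = 163*83 = 13529)
v = 707374/78597 (v = 9 + (⅓)/26199 = 9 + (⅓)*(1/26199) = 9 + 1/78597 = 707374/78597 ≈ 9.0000)
s + v = 13529 + 707374/78597 = 1064046187/78597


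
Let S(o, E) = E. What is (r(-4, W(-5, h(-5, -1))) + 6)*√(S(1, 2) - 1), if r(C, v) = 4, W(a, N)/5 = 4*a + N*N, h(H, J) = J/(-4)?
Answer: 10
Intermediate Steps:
h(H, J) = -J/4 (h(H, J) = J*(-¼) = -J/4)
W(a, N) = 5*N² + 20*a (W(a, N) = 5*(4*a + N*N) = 5*(4*a + N²) = 5*(N² + 4*a) = 5*N² + 20*a)
(r(-4, W(-5, h(-5, -1))) + 6)*√(S(1, 2) - 1) = (4 + 6)*√(2 - 1) = 10*√1 = 10*1 = 10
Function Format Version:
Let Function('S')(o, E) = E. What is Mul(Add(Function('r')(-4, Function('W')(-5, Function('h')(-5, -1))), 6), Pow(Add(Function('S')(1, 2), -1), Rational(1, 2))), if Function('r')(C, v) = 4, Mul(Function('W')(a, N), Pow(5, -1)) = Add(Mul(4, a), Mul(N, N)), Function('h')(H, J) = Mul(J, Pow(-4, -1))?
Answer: 10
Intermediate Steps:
Function('h')(H, J) = Mul(Rational(-1, 4), J) (Function('h')(H, J) = Mul(J, Rational(-1, 4)) = Mul(Rational(-1, 4), J))
Function('W')(a, N) = Add(Mul(5, Pow(N, 2)), Mul(20, a)) (Function('W')(a, N) = Mul(5, Add(Mul(4, a), Mul(N, N))) = Mul(5, Add(Mul(4, a), Pow(N, 2))) = Mul(5, Add(Pow(N, 2), Mul(4, a))) = Add(Mul(5, Pow(N, 2)), Mul(20, a)))
Mul(Add(Function('r')(-4, Function('W')(-5, Function('h')(-5, -1))), 6), Pow(Add(Function('S')(1, 2), -1), Rational(1, 2))) = Mul(Add(4, 6), Pow(Add(2, -1), Rational(1, 2))) = Mul(10, Pow(1, Rational(1, 2))) = Mul(10, 1) = 10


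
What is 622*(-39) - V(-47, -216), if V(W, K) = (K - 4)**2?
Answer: -72658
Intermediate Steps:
V(W, K) = (-4 + K)**2
622*(-39) - V(-47, -216) = 622*(-39) - (-4 - 216)**2 = -24258 - 1*(-220)**2 = -24258 - 1*48400 = -24258 - 48400 = -72658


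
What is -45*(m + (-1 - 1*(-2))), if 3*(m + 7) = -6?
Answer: 360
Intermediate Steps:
m = -9 (m = -7 + (⅓)*(-6) = -7 - 2 = -9)
-45*(m + (-1 - 1*(-2))) = -45*(-9 + (-1 - 1*(-2))) = -45*(-9 + (-1 + 2)) = -45*(-9 + 1) = -45*(-8) = 360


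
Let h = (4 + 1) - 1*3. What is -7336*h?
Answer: -14672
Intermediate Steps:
h = 2 (h = 5 - 3 = 2)
-7336*h = -7336*2 = -14672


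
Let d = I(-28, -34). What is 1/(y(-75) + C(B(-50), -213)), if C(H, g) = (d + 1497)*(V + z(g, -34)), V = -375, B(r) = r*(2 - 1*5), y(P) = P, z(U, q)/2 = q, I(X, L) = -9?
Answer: -1/659259 ≈ -1.5169e-6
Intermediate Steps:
z(U, q) = 2*q
B(r) = -3*r (B(r) = r*(2 - 5) = r*(-3) = -3*r)
d = -9
C(H, g) = -659184 (C(H, g) = (-9 + 1497)*(-375 + 2*(-34)) = 1488*(-375 - 68) = 1488*(-443) = -659184)
1/(y(-75) + C(B(-50), -213)) = 1/(-75 - 659184) = 1/(-659259) = -1/659259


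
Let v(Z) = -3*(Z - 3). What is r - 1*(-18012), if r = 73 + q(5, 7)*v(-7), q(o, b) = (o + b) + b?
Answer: 18655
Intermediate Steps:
v(Z) = 9 - 3*Z (v(Z) = -3*(-3 + Z) = 9 - 3*Z)
q(o, b) = o + 2*b (q(o, b) = (b + o) + b = o + 2*b)
r = 643 (r = 73 + (5 + 2*7)*(9 - 3*(-7)) = 73 + (5 + 14)*(9 + 21) = 73 + 19*30 = 73 + 570 = 643)
r - 1*(-18012) = 643 - 1*(-18012) = 643 + 18012 = 18655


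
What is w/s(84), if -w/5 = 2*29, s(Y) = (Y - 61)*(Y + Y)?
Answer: -145/1932 ≈ -0.075052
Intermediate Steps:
s(Y) = 2*Y*(-61 + Y) (s(Y) = (-61 + Y)*(2*Y) = 2*Y*(-61 + Y))
w = -290 (w = -10*29 = -5*58 = -290)
w/s(84) = -290*1/(168*(-61 + 84)) = -290/(2*84*23) = -290/3864 = -290*1/3864 = -145/1932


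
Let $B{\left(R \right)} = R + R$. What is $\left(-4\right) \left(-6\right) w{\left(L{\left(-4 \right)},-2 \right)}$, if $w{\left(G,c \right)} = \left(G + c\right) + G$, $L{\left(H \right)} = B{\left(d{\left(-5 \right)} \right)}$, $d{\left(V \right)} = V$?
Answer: $-528$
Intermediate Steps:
$B{\left(R \right)} = 2 R$
$L{\left(H \right)} = -10$ ($L{\left(H \right)} = 2 \left(-5\right) = -10$)
$w{\left(G,c \right)} = c + 2 G$
$\left(-4\right) \left(-6\right) w{\left(L{\left(-4 \right)},-2 \right)} = \left(-4\right) \left(-6\right) \left(-2 + 2 \left(-10\right)\right) = 24 \left(-2 - 20\right) = 24 \left(-22\right) = -528$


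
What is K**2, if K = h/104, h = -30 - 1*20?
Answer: 625/2704 ≈ 0.23114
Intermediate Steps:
h = -50 (h = -30 - 20 = -50)
K = -25/52 (K = -50/104 = -50*1/104 = -25/52 ≈ -0.48077)
K**2 = (-25/52)**2 = 625/2704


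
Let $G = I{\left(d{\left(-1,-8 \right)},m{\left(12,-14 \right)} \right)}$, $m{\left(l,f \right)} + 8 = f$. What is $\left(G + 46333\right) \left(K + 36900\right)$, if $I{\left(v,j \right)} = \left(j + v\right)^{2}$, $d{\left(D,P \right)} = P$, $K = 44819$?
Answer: $3859833527$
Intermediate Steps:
$m{\left(l,f \right)} = -8 + f$
$G = 900$ ($G = \left(\left(-8 - 14\right) - 8\right)^{2} = \left(-22 - 8\right)^{2} = \left(-30\right)^{2} = 900$)
$\left(G + 46333\right) \left(K + 36900\right) = \left(900 + 46333\right) \left(44819 + 36900\right) = 47233 \cdot 81719 = 3859833527$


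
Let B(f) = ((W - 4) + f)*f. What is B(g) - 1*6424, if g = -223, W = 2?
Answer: 43751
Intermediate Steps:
B(f) = f*(-2 + f) (B(f) = ((2 - 4) + f)*f = (-2 + f)*f = f*(-2 + f))
B(g) - 1*6424 = -223*(-2 - 223) - 1*6424 = -223*(-225) - 6424 = 50175 - 6424 = 43751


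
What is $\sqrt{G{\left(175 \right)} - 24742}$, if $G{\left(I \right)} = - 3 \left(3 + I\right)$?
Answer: $2 i \sqrt{6319} \approx 158.98 i$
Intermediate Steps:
$G{\left(I \right)} = -9 - 3 I$
$\sqrt{G{\left(175 \right)} - 24742} = \sqrt{\left(-9 - 525\right) - 24742} = \sqrt{-534 - 24742} = \sqrt{-25276} = 2 i \sqrt{6319}$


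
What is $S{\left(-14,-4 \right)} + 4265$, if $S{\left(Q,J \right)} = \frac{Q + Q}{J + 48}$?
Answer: $\frac{46908}{11} \approx 4264.4$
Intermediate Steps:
$S{\left(Q,J \right)} = \frac{2 Q}{48 + J}$
$S{\left(-14,-4 \right)} + 4265 = 2 \left(-14\right) \frac{1}{48 - 4} + 4265 = 2 \left(-14\right) \frac{1}{44} + 4265 = - \frac{7}{11} + 4265 = \frac{46908}{11}$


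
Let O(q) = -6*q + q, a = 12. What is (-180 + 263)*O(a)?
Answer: -4980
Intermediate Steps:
O(q) = -5*q
(-180 + 263)*O(a) = (-180 + 263)*(-5*12) = 83*(-60) = -4980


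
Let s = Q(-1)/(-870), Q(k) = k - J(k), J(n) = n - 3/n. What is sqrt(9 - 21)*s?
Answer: I*sqrt(3)/145 ≈ 0.011945*I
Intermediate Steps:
J(n) = n - 3/n
Q(k) = 3/k (Q(k) = k - (k - 3/k) = k + (-k + 3/k) = 3/k)
s = 1/290 (s = (3/(-1))/(-870) = (3*(-1))*(-1/870) = -3*(-1/870) = 1/290 ≈ 0.0034483)
sqrt(9 - 21)*s = sqrt(9 - 21)*(1/290) = sqrt(-12)*(1/290) = (2*I*sqrt(3))*(1/290) = I*sqrt(3)/145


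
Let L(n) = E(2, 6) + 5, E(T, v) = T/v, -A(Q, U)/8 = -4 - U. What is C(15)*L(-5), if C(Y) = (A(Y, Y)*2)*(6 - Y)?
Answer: -14592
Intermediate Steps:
A(Q, U) = 32 + 8*U (A(Q, U) = -8*(-4 - U) = 32 + 8*U)
C(Y) = (6 - Y)*(64 + 16*Y) (C(Y) = ((32 + 8*Y)*2)*(6 - Y) = (64 + 16*Y)*(6 - Y) = (6 - Y)*(64 + 16*Y))
L(n) = 16/3 (L(n) = 2/6 + 5 = 2*(⅙) + 5 = ⅓ + 5 = 16/3)
C(15)*L(-5) = -16*(-6 + 15)*(4 + 15)*(16/3) = -16*9*19*(16/3) = -2736*16/3 = -14592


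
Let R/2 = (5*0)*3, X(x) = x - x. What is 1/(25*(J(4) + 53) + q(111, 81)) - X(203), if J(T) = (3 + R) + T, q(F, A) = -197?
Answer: 1/1303 ≈ 0.00076746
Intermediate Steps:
X(x) = 0
R = 0 (R = 2*((5*0)*3) = 2*(0*3) = 2*0 = 0)
J(T) = 3 + T (J(T) = (3 + 0) + T = 3 + T)
1/(25*(J(4) + 53) + q(111, 81)) - X(203) = 1/(25*((3 + 4) + 53) - 197) - 1*0 = 1/(25*(7 + 53) - 197) + 0 = 1/(25*60 - 197) + 0 = 1/(1500 - 197) + 0 = 1/1303 + 0 = 1/1303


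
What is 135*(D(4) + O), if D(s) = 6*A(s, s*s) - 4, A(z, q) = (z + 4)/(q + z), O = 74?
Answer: 9774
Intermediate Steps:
A(z, q) = (4 + z)/(q + z)
D(s) = -4 + 6*(4 + s)/(s + s²) (D(s) = 6*((4 + s)/(s*s + s)) - 4 = 6*((4 + s)/(s² + s)) - 4 = 6*((4 + s)/(s + s²)) - 4 = 6*(4 + s)/(s + s²) - 4 = -4 + 6*(4 + s)/(s + s²))
135*(D(4) + O) = 135*(2*(12 + 4 - 2*4²)/(4*(1 + 4)) + 74) = 135*(2*(¼)*(12 + 4 - 2*16)/5 + 74) = 135*(2*(¼)*(⅕)*(12 + 4 - 32) + 74) = 135*(2*(¼)*(⅕)*(-16) + 74) = 135*(-8/5 + 74) = 135*(362/5) = 9774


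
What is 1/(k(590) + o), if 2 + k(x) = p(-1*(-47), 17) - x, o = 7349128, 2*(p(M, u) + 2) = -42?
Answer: 1/7348513 ≈ 1.3608e-7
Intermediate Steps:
p(M, u) = -23 (p(M, u) = -2 + (½)*(-42) = -2 - 21 = -23)
k(x) = -25 - x (k(x) = -2 + (-23 - x) = -25 - x)
1/(k(590) + o) = 1/((-25 - 1*590) + 7349128) = 1/((-25 - 590) + 7349128) = 1/(-615 + 7349128) = 1/7348513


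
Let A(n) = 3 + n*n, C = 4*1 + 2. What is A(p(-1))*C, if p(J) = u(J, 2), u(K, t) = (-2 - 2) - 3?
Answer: 312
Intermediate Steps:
u(K, t) = -7 (u(K, t) = -4 - 3 = -7)
p(J) = -7
C = 6 (C = 4 + 2 = 6)
A(n) = 3 + n²
A(p(-1))*C = (3 + (-7)²)*6 = (3 + 49)*6 = 52*6 = 312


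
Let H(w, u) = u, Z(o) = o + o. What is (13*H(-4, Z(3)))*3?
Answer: 234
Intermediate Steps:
Z(o) = 2*o
(13*H(-4, Z(3)))*3 = (13*(2*3))*3 = (13*6)*3 = 78*3 = 234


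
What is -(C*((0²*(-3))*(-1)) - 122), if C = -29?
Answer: 122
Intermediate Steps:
-(C*((0²*(-3))*(-1)) - 122) = -(-29*0²*(-3)*(-1) - 122) = -(-29*0*(-3)*(-1) - 122) = -(-0*(-1) - 122) = -(-29*0 - 122) = -(0 - 122) = -1*(-122) = 122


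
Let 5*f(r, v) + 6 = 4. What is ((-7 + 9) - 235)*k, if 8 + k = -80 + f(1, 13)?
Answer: 102986/5 ≈ 20597.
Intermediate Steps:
f(r, v) = -⅖ (f(r, v) = -6/5 + (⅕)*4 = -6/5 + ⅘ = -⅖)
k = -442/5 (k = -8 + (-80 - ⅖) = -8 - 402/5 = -442/5 ≈ -88.400)
((-7 + 9) - 235)*k = ((-7 + 9) - 235)*(-442/5) = (2 - 235)*(-442/5) = -233*(-442/5) = 102986/5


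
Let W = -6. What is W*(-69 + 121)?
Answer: -312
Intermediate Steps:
W*(-69 + 121) = -6*(-69 + 121) = -6*52 = -312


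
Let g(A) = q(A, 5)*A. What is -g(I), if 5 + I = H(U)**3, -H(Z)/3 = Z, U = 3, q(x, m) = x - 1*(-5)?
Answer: -535086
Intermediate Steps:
q(x, m) = 5 + x (q(x, m) = x + 5 = 5 + x)
H(Z) = -3*Z
I = -734 (I = -5 + (-3*3)**3 = -5 + (-9)**3 = -5 - 729 = -734)
g(A) = A*(5 + A) (g(A) = (5 + A)*A = A*(5 + A))
-g(I) = -(-734)*(5 - 734) = -(-734)*(-729) = -1*535086 = -535086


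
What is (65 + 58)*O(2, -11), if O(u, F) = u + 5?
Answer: 861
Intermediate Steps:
O(u, F) = 5 + u
(65 + 58)*O(2, -11) = (65 + 58)*(5 + 2) = 123*7 = 861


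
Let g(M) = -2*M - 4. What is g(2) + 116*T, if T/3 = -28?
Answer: -9752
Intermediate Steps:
g(M) = -4 - 2*M
T = -84 (T = 3*(-28) = -84)
g(2) + 116*T = (-4 - 2*2) + 116*(-84) = (-4 - 4) - 9744 = -8 - 9744 = -9752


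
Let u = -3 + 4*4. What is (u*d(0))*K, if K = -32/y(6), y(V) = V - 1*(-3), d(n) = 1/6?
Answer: -208/27 ≈ -7.7037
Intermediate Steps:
d(n) = 1/6
y(V) = 3 + V (y(V) = V + 3 = 3 + V)
u = 13 (u = -3 + 16 = 13)
K = -32/9 (K = -32/(3 + 6) = -32/9 ≈ -3.5556)
(u*d(0))*K = (13*(1/6))*(-32/9) = (13/6)*(-32/9) = -208/27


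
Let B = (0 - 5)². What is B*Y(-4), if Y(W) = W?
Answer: -100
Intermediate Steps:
B = 25 (B = (-5)² = 25)
B*Y(-4) = 25*(-4) = -100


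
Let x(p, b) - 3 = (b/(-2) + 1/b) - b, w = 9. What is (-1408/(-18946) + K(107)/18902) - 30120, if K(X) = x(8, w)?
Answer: -97078197760667/3223055628 ≈ -30120.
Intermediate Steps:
x(p, b) = 3 + 1/b - 3*b/2 (x(p, b) = 3 + ((b/(-2) + 1/b) - b) = 3 + ((b*(-1/2) + 1/b) - b) = 3 + ((-b/2 + 1/b) - b) = 3 + ((1/b - b/2) - b) = 3 + (1/b - 3*b/2) = 3 + 1/b - 3*b/2)
K(X) = -187/18 (K(X) = 3 + 1/9 - 3/2*9 = 3 + 1/9 - 27/2 = -187/18)
(-1408/(-18946) + K(107)/18902) - 30120 = (-1408/(-18946) - 187/18/18902) - 30120 = (-1408*(-1/18946) - 187/18*1/18902) - 30120 = (704/9473 - 187/340236) - 30120 = 237754693/3223055628 - 30120 = -97078197760667/3223055628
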